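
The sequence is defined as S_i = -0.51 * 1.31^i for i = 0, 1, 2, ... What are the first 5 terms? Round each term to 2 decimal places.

This is a geometric sequence.
i=0: S_0 = -0.51 * 1.31^0 = -0.51
i=1: S_1 = -0.51 * 1.31^1 ≈ -0.67
i=2: S_2 = -0.51 * 1.31^2 ≈ -0.88
i=3: S_3 = -0.51 * 1.31^3 ≈ -1.15
i=4: S_4 = -0.51 * 1.31^4 ≈ -1.5
The first 5 terms are: [-0.51, -0.67, -0.88, -1.15, -1.5]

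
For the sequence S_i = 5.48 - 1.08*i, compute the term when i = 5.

S_5 = 5.48 + -1.08*5 = 5.48 + -5.4 = 0.08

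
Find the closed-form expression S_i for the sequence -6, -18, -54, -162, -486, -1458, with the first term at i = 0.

Check ratios: -18 / -6 = 3.0
Common ratio r = 3.
First term a = -6.
Formula: S_i = -6 * 3^i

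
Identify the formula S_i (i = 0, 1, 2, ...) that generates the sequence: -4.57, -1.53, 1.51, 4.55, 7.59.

Check differences: -1.53 - -4.57 = 3.04
1.51 - -1.53 = 3.04
Common difference d = 3.04.
First term a = -4.57.
Formula: S_i = -4.57 + 3.04*i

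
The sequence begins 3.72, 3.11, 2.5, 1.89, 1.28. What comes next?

Differences: 3.11 - 3.72 = -0.61
This is an arithmetic sequence with common difference d = -0.61.
Next term = 1.28 + -0.61 = 0.67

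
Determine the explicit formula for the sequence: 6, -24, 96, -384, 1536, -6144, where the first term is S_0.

Check ratios: -24 / 6 = -4.0
Common ratio r = -4.
First term a = 6.
Formula: S_i = 6 * (-4)^i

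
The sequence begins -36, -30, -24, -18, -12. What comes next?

Differences: -30 - -36 = 6
This is an arithmetic sequence with common difference d = 6.
Next term = -12 + 6 = -6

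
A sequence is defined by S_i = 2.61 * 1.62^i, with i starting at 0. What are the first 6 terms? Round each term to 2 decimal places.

This is a geometric sequence.
i=0: S_0 = 2.61 * 1.62^0 = 2.61
i=1: S_1 = 2.61 * 1.62^1 ≈ 4.23
i=2: S_2 = 2.61 * 1.62^2 ≈ 6.85
i=3: S_3 = 2.61 * 1.62^3 ≈ 11.1
i=4: S_4 = 2.61 * 1.62^4 ≈ 17.98
i=5: S_5 = 2.61 * 1.62^5 ≈ 29.12
The first 6 terms are: [2.61, 4.23, 6.85, 11.1, 17.98, 29.12]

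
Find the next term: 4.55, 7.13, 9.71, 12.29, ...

Differences: 7.13 - 4.55 = 2.58
This is an arithmetic sequence with common difference d = 2.58.
Next term = 12.29 + 2.58 = 14.87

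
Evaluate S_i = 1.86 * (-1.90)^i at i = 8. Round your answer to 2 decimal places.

S_8 = 1.86 * (-1.9)^8 ≈ 1.86 * 169.8356 ≈ 315.89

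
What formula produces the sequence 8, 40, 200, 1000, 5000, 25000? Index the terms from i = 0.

Check ratios: 40 / 8 = 5.0
Common ratio r = 5.
First term a = 8.
Formula: S_i = 8 * 5^i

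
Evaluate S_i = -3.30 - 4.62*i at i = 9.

S_9 = -3.3 + -4.62*9 = -3.3 + -41.58 = -44.88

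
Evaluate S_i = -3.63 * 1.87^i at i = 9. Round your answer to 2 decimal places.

S_9 = -3.63 * 1.87^9 ≈ -3.63 * 279.624 ≈ -1015.04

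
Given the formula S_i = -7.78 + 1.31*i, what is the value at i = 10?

S_10 = -7.78 + 1.31*10 = -7.78 + 13.1 = 5.32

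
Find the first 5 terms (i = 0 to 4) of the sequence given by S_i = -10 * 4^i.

This is a geometric sequence.
i=0: S_0 = -10 * 4^0 = -10
i=1: S_1 = -10 * 4^1 = -40
i=2: S_2 = -10 * 4^2 = -160
i=3: S_3 = -10 * 4^3 = -640
i=4: S_4 = -10 * 4^4 = -2560
The first 5 terms are: [-10, -40, -160, -640, -2560]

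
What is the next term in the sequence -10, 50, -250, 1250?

Ratios: 50 / -10 = -5.0
This is a geometric sequence with common ratio r = -5.
Next term = 1250 * -5 = -6250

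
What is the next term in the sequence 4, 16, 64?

Ratios: 16 / 4 = 4.0
This is a geometric sequence with common ratio r = 4.
Next term = 64 * 4 = 256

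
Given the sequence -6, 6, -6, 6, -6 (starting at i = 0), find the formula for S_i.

Check ratios: 6 / -6 = -1.0
Common ratio r = -1.
First term a = -6.
Formula: S_i = -6 * (-1)^i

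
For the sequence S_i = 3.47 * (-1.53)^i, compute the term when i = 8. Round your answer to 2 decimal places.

S_8 = 3.47 * (-1.53)^8 ≈ 3.47 * 30.0283 ≈ 104.2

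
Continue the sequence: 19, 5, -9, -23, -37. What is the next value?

Differences: 5 - 19 = -14
This is an arithmetic sequence with common difference d = -14.
Next term = -37 + -14 = -51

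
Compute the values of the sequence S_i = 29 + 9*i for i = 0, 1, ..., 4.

This is an arithmetic sequence.
i=0: S_0 = 29 + 9*0 = 29
i=1: S_1 = 29 + 9*1 = 38
i=2: S_2 = 29 + 9*2 = 47
i=3: S_3 = 29 + 9*3 = 56
i=4: S_4 = 29 + 9*4 = 65
The first 5 terms are: [29, 38, 47, 56, 65]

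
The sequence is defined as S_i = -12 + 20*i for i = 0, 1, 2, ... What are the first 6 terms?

This is an arithmetic sequence.
i=0: S_0 = -12 + 20*0 = -12
i=1: S_1 = -12 + 20*1 = 8
i=2: S_2 = -12 + 20*2 = 28
i=3: S_3 = -12 + 20*3 = 48
i=4: S_4 = -12 + 20*4 = 68
i=5: S_5 = -12 + 20*5 = 88
The first 6 terms are: [-12, 8, 28, 48, 68, 88]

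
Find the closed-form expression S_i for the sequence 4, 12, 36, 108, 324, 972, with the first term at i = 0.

Check ratios: 12 / 4 = 3.0
Common ratio r = 3.
First term a = 4.
Formula: S_i = 4 * 3^i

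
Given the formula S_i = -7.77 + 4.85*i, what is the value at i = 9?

S_9 = -7.77 + 4.85*9 = -7.77 + 43.65 = 35.88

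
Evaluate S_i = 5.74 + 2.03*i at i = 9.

S_9 = 5.74 + 2.03*9 = 5.74 + 18.27 = 24.01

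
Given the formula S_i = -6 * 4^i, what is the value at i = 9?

S_9 = -6 * 4^9 = -6 * 262144 = -1572864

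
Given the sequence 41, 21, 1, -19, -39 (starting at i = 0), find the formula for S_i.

Check differences: 21 - 41 = -20
1 - 21 = -20
Common difference d = -20.
First term a = 41.
Formula: S_i = 41 - 20*i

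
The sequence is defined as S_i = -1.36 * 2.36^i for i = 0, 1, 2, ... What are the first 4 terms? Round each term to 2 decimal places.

This is a geometric sequence.
i=0: S_0 = -1.36 * 2.36^0 = -1.36
i=1: S_1 = -1.36 * 2.36^1 ≈ -3.21
i=2: S_2 = -1.36 * 2.36^2 ≈ -7.57
i=3: S_3 = -1.36 * 2.36^3 ≈ -17.88
The first 4 terms are: [-1.36, -3.21, -7.57, -17.88]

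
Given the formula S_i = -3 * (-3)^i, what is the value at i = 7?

S_7 = -3 * (-3)^7 = -3 * -2187 = 6561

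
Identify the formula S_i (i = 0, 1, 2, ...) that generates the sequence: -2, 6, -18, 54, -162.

Check ratios: 6 / -2 = -3.0
Common ratio r = -3.
First term a = -2.
Formula: S_i = -2 * (-3)^i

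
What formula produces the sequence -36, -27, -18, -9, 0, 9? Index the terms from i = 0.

Check differences: -27 - -36 = 9
-18 - -27 = 9
Common difference d = 9.
First term a = -36.
Formula: S_i = -36 + 9*i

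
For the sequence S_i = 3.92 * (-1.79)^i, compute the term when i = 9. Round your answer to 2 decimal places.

S_9 = 3.92 * (-1.79)^9 ≈ 3.92 * -188.6589 ≈ -739.54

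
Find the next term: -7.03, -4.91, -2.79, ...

Differences: -4.91 - -7.03 = 2.12
This is an arithmetic sequence with common difference d = 2.12.
Next term = -2.79 + 2.12 = -0.67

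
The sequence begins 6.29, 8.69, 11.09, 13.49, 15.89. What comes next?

Differences: 8.69 - 6.29 = 2.4
This is an arithmetic sequence with common difference d = 2.4.
Next term = 15.89 + 2.4 = 18.29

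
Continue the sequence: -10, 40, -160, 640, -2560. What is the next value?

Ratios: 40 / -10 = -4.0
This is a geometric sequence with common ratio r = -4.
Next term = -2560 * -4 = 10240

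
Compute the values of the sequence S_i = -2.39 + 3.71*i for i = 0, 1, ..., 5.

This is an arithmetic sequence.
i=0: S_0 = -2.39 + 3.71*0 = -2.39
i=1: S_1 = -2.39 + 3.71*1 = 1.32
i=2: S_2 = -2.39 + 3.71*2 = 5.03
i=3: S_3 = -2.39 + 3.71*3 = 8.74
i=4: S_4 = -2.39 + 3.71*4 = 12.45
i=5: S_5 = -2.39 + 3.71*5 = 16.16
The first 6 terms are: [-2.39, 1.32, 5.03, 8.74, 12.45, 16.16]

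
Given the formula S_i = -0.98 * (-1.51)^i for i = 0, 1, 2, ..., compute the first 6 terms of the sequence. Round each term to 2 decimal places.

This is a geometric sequence.
i=0: S_0 = -0.98 * (-1.51)^0 = -0.98
i=1: S_1 = -0.98 * (-1.51)^1 ≈ 1.48
i=2: S_2 = -0.98 * (-1.51)^2 ≈ -2.23
i=3: S_3 = -0.98 * (-1.51)^3 ≈ 3.37
i=4: S_4 = -0.98 * (-1.51)^4 ≈ -5.09
i=5: S_5 = -0.98 * (-1.51)^5 ≈ 7.69
The first 6 terms are: [-0.98, 1.48, -2.23, 3.37, -5.09, 7.69]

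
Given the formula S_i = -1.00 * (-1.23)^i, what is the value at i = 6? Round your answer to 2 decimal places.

S_6 = -1.0 * (-1.23)^6 ≈ -1.0 * 3.4628 ≈ -3.46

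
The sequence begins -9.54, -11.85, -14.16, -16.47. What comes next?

Differences: -11.85 - -9.54 = -2.31
This is an arithmetic sequence with common difference d = -2.31.
Next term = -16.47 + -2.31 = -18.78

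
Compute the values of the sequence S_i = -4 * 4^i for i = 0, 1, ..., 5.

This is a geometric sequence.
i=0: S_0 = -4 * 4^0 = -4
i=1: S_1 = -4 * 4^1 = -16
i=2: S_2 = -4 * 4^2 = -64
i=3: S_3 = -4 * 4^3 = -256
i=4: S_4 = -4 * 4^4 = -1024
i=5: S_5 = -4 * 4^5 = -4096
The first 6 terms are: [-4, -16, -64, -256, -1024, -4096]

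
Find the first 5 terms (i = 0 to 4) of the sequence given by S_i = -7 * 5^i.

This is a geometric sequence.
i=0: S_0 = -7 * 5^0 = -7
i=1: S_1 = -7 * 5^1 = -35
i=2: S_2 = -7 * 5^2 = -175
i=3: S_3 = -7 * 5^3 = -875
i=4: S_4 = -7 * 5^4 = -4375
The first 5 terms are: [-7, -35, -175, -875, -4375]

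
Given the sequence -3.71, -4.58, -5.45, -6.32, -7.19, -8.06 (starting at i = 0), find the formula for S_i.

Check differences: -4.58 - -3.71 = -0.87
-5.45 - -4.58 = -0.87
Common difference d = -0.87.
First term a = -3.71.
Formula: S_i = -3.71 - 0.87*i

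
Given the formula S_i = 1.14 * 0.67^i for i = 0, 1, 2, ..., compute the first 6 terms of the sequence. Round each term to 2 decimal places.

This is a geometric sequence.
i=0: S_0 = 1.14 * 0.67^0 = 1.14
i=1: S_1 = 1.14 * 0.67^1 ≈ 0.76
i=2: S_2 = 1.14 * 0.67^2 ≈ 0.51
i=3: S_3 = 1.14 * 0.67^3 ≈ 0.34
i=4: S_4 = 1.14 * 0.67^4 ≈ 0.23
i=5: S_5 = 1.14 * 0.67^5 ≈ 0.15
The first 6 terms are: [1.14, 0.76, 0.51, 0.34, 0.23, 0.15]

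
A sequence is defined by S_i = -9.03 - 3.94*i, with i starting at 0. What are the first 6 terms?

This is an arithmetic sequence.
i=0: S_0 = -9.03 + -3.94*0 = -9.03
i=1: S_1 = -9.03 + -3.94*1 = -12.97
i=2: S_2 = -9.03 + -3.94*2 = -16.91
i=3: S_3 = -9.03 + -3.94*3 = -20.85
i=4: S_4 = -9.03 + -3.94*4 = -24.79
i=5: S_5 = -9.03 + -3.94*5 = -28.73
The first 6 terms are: [-9.03, -12.97, -16.91, -20.85, -24.79, -28.73]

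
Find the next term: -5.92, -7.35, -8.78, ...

Differences: -7.35 - -5.92 = -1.43
This is an arithmetic sequence with common difference d = -1.43.
Next term = -8.78 + -1.43 = -10.21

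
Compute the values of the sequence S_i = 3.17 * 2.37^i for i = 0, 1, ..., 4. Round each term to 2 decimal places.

This is a geometric sequence.
i=0: S_0 = 3.17 * 2.37^0 = 3.17
i=1: S_1 = 3.17 * 2.37^1 ≈ 7.51
i=2: S_2 = 3.17 * 2.37^2 ≈ 17.81
i=3: S_3 = 3.17 * 2.37^3 ≈ 42.2
i=4: S_4 = 3.17 * 2.37^4 ≈ 100.01
The first 5 terms are: [3.17, 7.51, 17.81, 42.2, 100.01]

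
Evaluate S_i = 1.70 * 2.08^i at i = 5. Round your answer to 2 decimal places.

S_5 = 1.7 * 2.08^5 ≈ 1.7 * 38.9329 ≈ 66.19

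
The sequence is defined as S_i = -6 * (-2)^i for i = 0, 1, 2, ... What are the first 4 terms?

This is a geometric sequence.
i=0: S_0 = -6 * (-2)^0 = -6
i=1: S_1 = -6 * (-2)^1 = 12
i=2: S_2 = -6 * (-2)^2 = -24
i=3: S_3 = -6 * (-2)^3 = 48
The first 4 terms are: [-6, 12, -24, 48]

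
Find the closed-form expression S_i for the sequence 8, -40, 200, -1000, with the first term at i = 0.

Check ratios: -40 / 8 = -5.0
Common ratio r = -5.
First term a = 8.
Formula: S_i = 8 * (-5)^i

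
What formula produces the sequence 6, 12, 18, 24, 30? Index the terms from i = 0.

Check differences: 12 - 6 = 6
18 - 12 = 6
Common difference d = 6.
First term a = 6.
Formula: S_i = 6 + 6*i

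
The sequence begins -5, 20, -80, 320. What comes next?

Ratios: 20 / -5 = -4.0
This is a geometric sequence with common ratio r = -4.
Next term = 320 * -4 = -1280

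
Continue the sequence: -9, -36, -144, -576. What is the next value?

Ratios: -36 / -9 = 4.0
This is a geometric sequence with common ratio r = 4.
Next term = -576 * 4 = -2304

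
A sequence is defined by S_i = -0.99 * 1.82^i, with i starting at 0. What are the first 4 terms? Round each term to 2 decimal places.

This is a geometric sequence.
i=0: S_0 = -0.99 * 1.82^0 = -0.99
i=1: S_1 = -0.99 * 1.82^1 ≈ -1.8
i=2: S_2 = -0.99 * 1.82^2 ≈ -3.28
i=3: S_3 = -0.99 * 1.82^3 ≈ -5.97
The first 4 terms are: [-0.99, -1.8, -3.28, -5.97]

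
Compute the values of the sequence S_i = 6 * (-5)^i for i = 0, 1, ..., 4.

This is a geometric sequence.
i=0: S_0 = 6 * (-5)^0 = 6
i=1: S_1 = 6 * (-5)^1 = -30
i=2: S_2 = 6 * (-5)^2 = 150
i=3: S_3 = 6 * (-5)^3 = -750
i=4: S_4 = 6 * (-5)^4 = 3750
The first 5 terms are: [6, -30, 150, -750, 3750]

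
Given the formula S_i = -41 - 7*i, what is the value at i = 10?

S_10 = -41 + -7*10 = -41 + -70 = -111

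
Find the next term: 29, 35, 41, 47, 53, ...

Differences: 35 - 29 = 6
This is an arithmetic sequence with common difference d = 6.
Next term = 53 + 6 = 59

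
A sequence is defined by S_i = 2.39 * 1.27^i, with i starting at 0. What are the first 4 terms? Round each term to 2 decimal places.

This is a geometric sequence.
i=0: S_0 = 2.39 * 1.27^0 = 2.39
i=1: S_1 = 2.39 * 1.27^1 ≈ 3.04
i=2: S_2 = 2.39 * 1.27^2 ≈ 3.85
i=3: S_3 = 2.39 * 1.27^3 ≈ 4.9
The first 4 terms are: [2.39, 3.04, 3.85, 4.9]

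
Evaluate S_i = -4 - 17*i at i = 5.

S_5 = -4 + -17*5 = -4 + -85 = -89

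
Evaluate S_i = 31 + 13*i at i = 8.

S_8 = 31 + 13*8 = 31 + 104 = 135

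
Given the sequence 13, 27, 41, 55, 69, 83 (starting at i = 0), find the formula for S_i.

Check differences: 27 - 13 = 14
41 - 27 = 14
Common difference d = 14.
First term a = 13.
Formula: S_i = 13 + 14*i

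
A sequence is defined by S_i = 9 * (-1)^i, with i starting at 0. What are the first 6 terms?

This is a geometric sequence.
i=0: S_0 = 9 * (-1)^0 = 9
i=1: S_1 = 9 * (-1)^1 = -9
i=2: S_2 = 9 * (-1)^2 = 9
i=3: S_3 = 9 * (-1)^3 = -9
i=4: S_4 = 9 * (-1)^4 = 9
i=5: S_5 = 9 * (-1)^5 = -9
The first 6 terms are: [9, -9, 9, -9, 9, -9]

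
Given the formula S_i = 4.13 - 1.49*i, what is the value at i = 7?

S_7 = 4.13 + -1.49*7 = 4.13 + -10.43 = -6.3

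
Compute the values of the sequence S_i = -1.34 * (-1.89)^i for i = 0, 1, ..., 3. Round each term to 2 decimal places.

This is a geometric sequence.
i=0: S_0 = -1.34 * (-1.89)^0 = -1.34
i=1: S_1 = -1.34 * (-1.89)^1 ≈ 2.53
i=2: S_2 = -1.34 * (-1.89)^2 ≈ -4.79
i=3: S_3 = -1.34 * (-1.89)^3 ≈ 9.05
The first 4 terms are: [-1.34, 2.53, -4.79, 9.05]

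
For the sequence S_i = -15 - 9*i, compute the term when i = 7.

S_7 = -15 + -9*7 = -15 + -63 = -78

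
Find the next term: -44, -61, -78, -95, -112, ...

Differences: -61 - -44 = -17
This is an arithmetic sequence with common difference d = -17.
Next term = -112 + -17 = -129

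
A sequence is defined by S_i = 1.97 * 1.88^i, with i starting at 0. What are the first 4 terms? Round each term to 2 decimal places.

This is a geometric sequence.
i=0: S_0 = 1.97 * 1.88^0 = 1.97
i=1: S_1 = 1.97 * 1.88^1 ≈ 3.7
i=2: S_2 = 1.97 * 1.88^2 ≈ 6.96
i=3: S_3 = 1.97 * 1.88^3 ≈ 13.09
The first 4 terms are: [1.97, 3.7, 6.96, 13.09]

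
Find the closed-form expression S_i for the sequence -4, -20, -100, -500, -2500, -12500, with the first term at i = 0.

Check ratios: -20 / -4 = 5.0
Common ratio r = 5.
First term a = -4.
Formula: S_i = -4 * 5^i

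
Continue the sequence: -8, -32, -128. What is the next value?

Ratios: -32 / -8 = 4.0
This is a geometric sequence with common ratio r = 4.
Next term = -128 * 4 = -512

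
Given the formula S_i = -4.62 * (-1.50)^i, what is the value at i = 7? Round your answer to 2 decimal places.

S_7 = -4.62 * (-1.5)^7 ≈ -4.62 * -17.0859 ≈ 78.94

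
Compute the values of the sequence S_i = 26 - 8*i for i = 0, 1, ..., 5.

This is an arithmetic sequence.
i=0: S_0 = 26 + -8*0 = 26
i=1: S_1 = 26 + -8*1 = 18
i=2: S_2 = 26 + -8*2 = 10
i=3: S_3 = 26 + -8*3 = 2
i=4: S_4 = 26 + -8*4 = -6
i=5: S_5 = 26 + -8*5 = -14
The first 6 terms are: [26, 18, 10, 2, -6, -14]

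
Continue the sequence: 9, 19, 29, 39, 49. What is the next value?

Differences: 19 - 9 = 10
This is an arithmetic sequence with common difference d = 10.
Next term = 49 + 10 = 59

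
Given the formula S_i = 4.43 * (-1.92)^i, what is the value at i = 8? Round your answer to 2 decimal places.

S_8 = 4.43 * (-1.92)^8 ≈ 4.43 * 184.6757 ≈ 818.11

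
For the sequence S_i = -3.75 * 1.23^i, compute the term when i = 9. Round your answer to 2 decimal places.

S_9 = -3.75 * 1.23^9 ≈ -3.75 * 6.4439 ≈ -24.16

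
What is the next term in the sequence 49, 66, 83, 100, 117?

Differences: 66 - 49 = 17
This is an arithmetic sequence with common difference d = 17.
Next term = 117 + 17 = 134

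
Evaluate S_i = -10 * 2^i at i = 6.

S_6 = -10 * 2^6 = -10 * 64 = -640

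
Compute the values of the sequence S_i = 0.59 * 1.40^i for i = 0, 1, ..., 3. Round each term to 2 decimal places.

This is a geometric sequence.
i=0: S_0 = 0.59 * 1.4^0 = 0.59
i=1: S_1 = 0.59 * 1.4^1 ≈ 0.83
i=2: S_2 = 0.59 * 1.4^2 ≈ 1.16
i=3: S_3 = 0.59 * 1.4^3 ≈ 1.62
The first 4 terms are: [0.59, 0.83, 1.16, 1.62]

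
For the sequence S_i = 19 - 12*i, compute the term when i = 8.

S_8 = 19 + -12*8 = 19 + -96 = -77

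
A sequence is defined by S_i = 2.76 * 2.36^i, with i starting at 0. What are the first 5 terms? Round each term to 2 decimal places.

This is a geometric sequence.
i=0: S_0 = 2.76 * 2.36^0 = 2.76
i=1: S_1 = 2.76 * 2.36^1 ≈ 6.51
i=2: S_2 = 2.76 * 2.36^2 ≈ 15.37
i=3: S_3 = 2.76 * 2.36^3 ≈ 36.28
i=4: S_4 = 2.76 * 2.36^4 ≈ 85.62
The first 5 terms are: [2.76, 6.51, 15.37, 36.28, 85.62]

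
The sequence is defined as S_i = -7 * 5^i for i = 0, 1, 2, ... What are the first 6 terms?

This is a geometric sequence.
i=0: S_0 = -7 * 5^0 = -7
i=1: S_1 = -7 * 5^1 = -35
i=2: S_2 = -7 * 5^2 = -175
i=3: S_3 = -7 * 5^3 = -875
i=4: S_4 = -7 * 5^4 = -4375
i=5: S_5 = -7 * 5^5 = -21875
The first 6 terms are: [-7, -35, -175, -875, -4375, -21875]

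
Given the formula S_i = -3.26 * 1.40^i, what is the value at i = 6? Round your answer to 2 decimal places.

S_6 = -3.26 * 1.4^6 ≈ -3.26 * 7.5295 ≈ -24.55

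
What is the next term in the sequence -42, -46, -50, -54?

Differences: -46 - -42 = -4
This is an arithmetic sequence with common difference d = -4.
Next term = -54 + -4 = -58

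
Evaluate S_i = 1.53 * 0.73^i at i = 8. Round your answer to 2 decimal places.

S_8 = 1.53 * 0.73^8 ≈ 1.53 * 0.0806 ≈ 0.12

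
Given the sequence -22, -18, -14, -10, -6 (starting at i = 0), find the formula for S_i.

Check differences: -18 - -22 = 4
-14 - -18 = 4
Common difference d = 4.
First term a = -22.
Formula: S_i = -22 + 4*i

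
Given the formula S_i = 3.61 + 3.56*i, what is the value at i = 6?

S_6 = 3.61 + 3.56*6 = 3.61 + 21.36 = 24.97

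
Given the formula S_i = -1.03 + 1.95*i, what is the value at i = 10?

S_10 = -1.03 + 1.95*10 = -1.03 + 19.5 = 18.47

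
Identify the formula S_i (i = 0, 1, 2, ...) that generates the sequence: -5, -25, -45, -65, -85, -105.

Check differences: -25 - -5 = -20
-45 - -25 = -20
Common difference d = -20.
First term a = -5.
Formula: S_i = -5 - 20*i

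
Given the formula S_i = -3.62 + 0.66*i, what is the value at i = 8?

S_8 = -3.62 + 0.66*8 = -3.62 + 5.28 = 1.66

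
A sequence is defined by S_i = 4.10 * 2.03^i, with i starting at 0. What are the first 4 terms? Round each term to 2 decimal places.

This is a geometric sequence.
i=0: S_0 = 4.1 * 2.03^0 = 4.1
i=1: S_1 = 4.1 * 2.03^1 ≈ 8.32
i=2: S_2 = 4.1 * 2.03^2 ≈ 16.9
i=3: S_3 = 4.1 * 2.03^3 ≈ 34.3
The first 4 terms are: [4.1, 8.32, 16.9, 34.3]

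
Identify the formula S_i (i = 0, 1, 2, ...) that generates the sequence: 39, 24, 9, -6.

Check differences: 24 - 39 = -15
9 - 24 = -15
Common difference d = -15.
First term a = 39.
Formula: S_i = 39 - 15*i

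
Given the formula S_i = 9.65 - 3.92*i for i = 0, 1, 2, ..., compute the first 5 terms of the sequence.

This is an arithmetic sequence.
i=0: S_0 = 9.65 + -3.92*0 = 9.65
i=1: S_1 = 9.65 + -3.92*1 = 5.73
i=2: S_2 = 9.65 + -3.92*2 = 1.81
i=3: S_3 = 9.65 + -3.92*3 = -2.11
i=4: S_4 = 9.65 + -3.92*4 = -6.03
The first 5 terms are: [9.65, 5.73, 1.81, -2.11, -6.03]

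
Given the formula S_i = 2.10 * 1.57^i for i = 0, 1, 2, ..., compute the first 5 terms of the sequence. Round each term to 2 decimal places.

This is a geometric sequence.
i=0: S_0 = 2.1 * 1.57^0 = 2.1
i=1: S_1 = 2.1 * 1.57^1 ≈ 3.3
i=2: S_2 = 2.1 * 1.57^2 ≈ 5.18
i=3: S_3 = 2.1 * 1.57^3 ≈ 8.13
i=4: S_4 = 2.1 * 1.57^4 ≈ 12.76
The first 5 terms are: [2.1, 3.3, 5.18, 8.13, 12.76]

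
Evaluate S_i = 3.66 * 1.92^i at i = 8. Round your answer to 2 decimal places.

S_8 = 3.66 * 1.92^8 ≈ 3.66 * 184.6757 ≈ 675.91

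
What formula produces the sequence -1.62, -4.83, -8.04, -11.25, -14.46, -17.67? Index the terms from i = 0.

Check differences: -4.83 - -1.62 = -3.21
-8.04 - -4.83 = -3.21
Common difference d = -3.21.
First term a = -1.62.
Formula: S_i = -1.62 - 3.21*i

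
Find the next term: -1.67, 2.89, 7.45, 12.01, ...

Differences: 2.89 - -1.67 = 4.56
This is an arithmetic sequence with common difference d = 4.56.
Next term = 12.01 + 4.56 = 16.57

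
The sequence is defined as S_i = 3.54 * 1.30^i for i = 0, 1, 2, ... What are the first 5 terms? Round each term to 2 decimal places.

This is a geometric sequence.
i=0: S_0 = 3.54 * 1.3^0 = 3.54
i=1: S_1 = 3.54 * 1.3^1 ≈ 4.6
i=2: S_2 = 3.54 * 1.3^2 ≈ 5.98
i=3: S_3 = 3.54 * 1.3^3 ≈ 7.78
i=4: S_4 = 3.54 * 1.3^4 ≈ 10.11
The first 5 terms are: [3.54, 4.6, 5.98, 7.78, 10.11]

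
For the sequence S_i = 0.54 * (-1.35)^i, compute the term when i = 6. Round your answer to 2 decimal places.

S_6 = 0.54 * (-1.35)^6 ≈ 0.54 * 6.0534 ≈ 3.27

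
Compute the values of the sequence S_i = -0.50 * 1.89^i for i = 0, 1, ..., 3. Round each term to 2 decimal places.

This is a geometric sequence.
i=0: S_0 = -0.5 * 1.89^0 = -0.5
i=1: S_1 = -0.5 * 1.89^1 ≈ -0.95
i=2: S_2 = -0.5 * 1.89^2 ≈ -1.79
i=3: S_3 = -0.5 * 1.89^3 ≈ -3.38
The first 4 terms are: [-0.5, -0.95, -1.79, -3.38]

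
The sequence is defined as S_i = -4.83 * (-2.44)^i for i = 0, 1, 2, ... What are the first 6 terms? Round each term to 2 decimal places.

This is a geometric sequence.
i=0: S_0 = -4.83 * (-2.44)^0 = -4.83
i=1: S_1 = -4.83 * (-2.44)^1 ≈ 11.79
i=2: S_2 = -4.83 * (-2.44)^2 ≈ -28.76
i=3: S_3 = -4.83 * (-2.44)^3 ≈ 70.16
i=4: S_4 = -4.83 * (-2.44)^4 ≈ -171.2
i=5: S_5 = -4.83 * (-2.44)^5 ≈ 417.73
The first 6 terms are: [-4.83, 11.79, -28.76, 70.16, -171.2, 417.73]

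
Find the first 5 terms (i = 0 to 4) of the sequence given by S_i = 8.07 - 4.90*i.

This is an arithmetic sequence.
i=0: S_0 = 8.07 + -4.9*0 = 8.07
i=1: S_1 = 8.07 + -4.9*1 = 3.17
i=2: S_2 = 8.07 + -4.9*2 = -1.73
i=3: S_3 = 8.07 + -4.9*3 = -6.63
i=4: S_4 = 8.07 + -4.9*4 = -11.53
The first 5 terms are: [8.07, 3.17, -1.73, -6.63, -11.53]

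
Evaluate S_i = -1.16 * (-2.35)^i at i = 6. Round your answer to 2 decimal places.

S_6 = -1.16 * (-2.35)^6 ≈ -1.16 * 168.4252 ≈ -195.37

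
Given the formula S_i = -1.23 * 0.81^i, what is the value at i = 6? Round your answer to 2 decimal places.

S_6 = -1.23 * 0.81^6 ≈ -1.23 * 0.2824 ≈ -0.35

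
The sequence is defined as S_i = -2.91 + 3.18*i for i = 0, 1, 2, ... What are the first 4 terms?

This is an arithmetic sequence.
i=0: S_0 = -2.91 + 3.18*0 = -2.91
i=1: S_1 = -2.91 + 3.18*1 = 0.27
i=2: S_2 = -2.91 + 3.18*2 = 3.45
i=3: S_3 = -2.91 + 3.18*3 = 6.63
The first 4 terms are: [-2.91, 0.27, 3.45, 6.63]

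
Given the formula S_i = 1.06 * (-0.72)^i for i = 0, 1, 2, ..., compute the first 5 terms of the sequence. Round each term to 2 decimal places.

This is a geometric sequence.
i=0: S_0 = 1.06 * (-0.72)^0 = 1.06
i=1: S_1 = 1.06 * (-0.72)^1 ≈ -0.76
i=2: S_2 = 1.06 * (-0.72)^2 ≈ 0.55
i=3: S_3 = 1.06 * (-0.72)^3 ≈ -0.4
i=4: S_4 = 1.06 * (-0.72)^4 ≈ 0.28
The first 5 terms are: [1.06, -0.76, 0.55, -0.4, 0.28]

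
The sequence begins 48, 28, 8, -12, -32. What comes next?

Differences: 28 - 48 = -20
This is an arithmetic sequence with common difference d = -20.
Next term = -32 + -20 = -52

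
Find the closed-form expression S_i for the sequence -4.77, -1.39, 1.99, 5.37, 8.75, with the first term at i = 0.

Check differences: -1.39 - -4.77 = 3.38
1.99 - -1.39 = 3.38
Common difference d = 3.38.
First term a = -4.77.
Formula: S_i = -4.77 + 3.38*i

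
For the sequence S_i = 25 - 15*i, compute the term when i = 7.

S_7 = 25 + -15*7 = 25 + -105 = -80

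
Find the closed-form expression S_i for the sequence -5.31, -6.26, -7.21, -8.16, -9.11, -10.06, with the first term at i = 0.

Check differences: -6.26 - -5.31 = -0.95
-7.21 - -6.26 = -0.95
Common difference d = -0.95.
First term a = -5.31.
Formula: S_i = -5.31 - 0.95*i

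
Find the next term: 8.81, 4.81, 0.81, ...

Differences: 4.81 - 8.81 = -4.0
This is an arithmetic sequence with common difference d = -4.0.
Next term = 0.81 + -4.0 = -3.19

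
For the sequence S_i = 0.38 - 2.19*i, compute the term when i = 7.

S_7 = 0.38 + -2.19*7 = 0.38 + -15.33 = -14.95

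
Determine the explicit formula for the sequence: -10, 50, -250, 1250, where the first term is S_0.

Check ratios: 50 / -10 = -5.0
Common ratio r = -5.
First term a = -10.
Formula: S_i = -10 * (-5)^i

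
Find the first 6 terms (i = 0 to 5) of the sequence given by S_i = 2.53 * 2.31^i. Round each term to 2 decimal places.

This is a geometric sequence.
i=0: S_0 = 2.53 * 2.31^0 = 2.53
i=1: S_1 = 2.53 * 2.31^1 ≈ 5.84
i=2: S_2 = 2.53 * 2.31^2 ≈ 13.5
i=3: S_3 = 2.53 * 2.31^3 ≈ 31.19
i=4: S_4 = 2.53 * 2.31^4 ≈ 72.04
i=5: S_5 = 2.53 * 2.31^5 ≈ 166.41
The first 6 terms are: [2.53, 5.84, 13.5, 31.19, 72.04, 166.41]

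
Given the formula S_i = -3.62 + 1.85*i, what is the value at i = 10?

S_10 = -3.62 + 1.85*10 = -3.62 + 18.5 = 14.88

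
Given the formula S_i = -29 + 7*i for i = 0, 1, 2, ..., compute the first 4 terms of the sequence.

This is an arithmetic sequence.
i=0: S_0 = -29 + 7*0 = -29
i=1: S_1 = -29 + 7*1 = -22
i=2: S_2 = -29 + 7*2 = -15
i=3: S_3 = -29 + 7*3 = -8
The first 4 terms are: [-29, -22, -15, -8]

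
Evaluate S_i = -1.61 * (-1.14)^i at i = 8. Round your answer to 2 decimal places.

S_8 = -1.61 * (-1.14)^8 ≈ -1.61 * 2.8526 ≈ -4.59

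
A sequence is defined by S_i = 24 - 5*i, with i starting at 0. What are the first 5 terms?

This is an arithmetic sequence.
i=0: S_0 = 24 + -5*0 = 24
i=1: S_1 = 24 + -5*1 = 19
i=2: S_2 = 24 + -5*2 = 14
i=3: S_3 = 24 + -5*3 = 9
i=4: S_4 = 24 + -5*4 = 4
The first 5 terms are: [24, 19, 14, 9, 4]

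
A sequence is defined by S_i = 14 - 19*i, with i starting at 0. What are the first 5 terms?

This is an arithmetic sequence.
i=0: S_0 = 14 + -19*0 = 14
i=1: S_1 = 14 + -19*1 = -5
i=2: S_2 = 14 + -19*2 = -24
i=3: S_3 = 14 + -19*3 = -43
i=4: S_4 = 14 + -19*4 = -62
The first 5 terms are: [14, -5, -24, -43, -62]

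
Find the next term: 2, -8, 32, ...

Ratios: -8 / 2 = -4.0
This is a geometric sequence with common ratio r = -4.
Next term = 32 * -4 = -128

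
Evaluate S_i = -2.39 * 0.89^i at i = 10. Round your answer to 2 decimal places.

S_10 = -2.39 * 0.89^10 ≈ -2.39 * 0.3118 ≈ -0.75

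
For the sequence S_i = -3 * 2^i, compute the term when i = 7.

S_7 = -3 * 2^7 = -3 * 128 = -384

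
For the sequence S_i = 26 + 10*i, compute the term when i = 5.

S_5 = 26 + 10*5 = 26 + 50 = 76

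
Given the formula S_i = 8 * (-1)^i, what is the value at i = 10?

S_10 = 8 * (-1)^10 = 8 * 1 = 8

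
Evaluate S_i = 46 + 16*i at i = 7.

S_7 = 46 + 16*7 = 46 + 112 = 158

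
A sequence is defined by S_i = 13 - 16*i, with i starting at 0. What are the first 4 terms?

This is an arithmetic sequence.
i=0: S_0 = 13 + -16*0 = 13
i=1: S_1 = 13 + -16*1 = -3
i=2: S_2 = 13 + -16*2 = -19
i=3: S_3 = 13 + -16*3 = -35
The first 4 terms are: [13, -3, -19, -35]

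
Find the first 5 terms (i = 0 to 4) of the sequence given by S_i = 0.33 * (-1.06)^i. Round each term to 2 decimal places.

This is a geometric sequence.
i=0: S_0 = 0.33 * (-1.06)^0 = 0.33
i=1: S_1 = 0.33 * (-1.06)^1 ≈ -0.35
i=2: S_2 = 0.33 * (-1.06)^2 ≈ 0.37
i=3: S_3 = 0.33 * (-1.06)^3 ≈ -0.39
i=4: S_4 = 0.33 * (-1.06)^4 ≈ 0.42
The first 5 terms are: [0.33, -0.35, 0.37, -0.39, 0.42]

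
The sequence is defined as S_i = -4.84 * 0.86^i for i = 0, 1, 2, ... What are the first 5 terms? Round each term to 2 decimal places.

This is a geometric sequence.
i=0: S_0 = -4.84 * 0.86^0 = -4.84
i=1: S_1 = -4.84 * 0.86^1 ≈ -4.16
i=2: S_2 = -4.84 * 0.86^2 ≈ -3.58
i=3: S_3 = -4.84 * 0.86^3 ≈ -3.08
i=4: S_4 = -4.84 * 0.86^4 ≈ -2.65
The first 5 terms are: [-4.84, -4.16, -3.58, -3.08, -2.65]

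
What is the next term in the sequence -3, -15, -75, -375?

Ratios: -15 / -3 = 5.0
This is a geometric sequence with common ratio r = 5.
Next term = -375 * 5 = -1875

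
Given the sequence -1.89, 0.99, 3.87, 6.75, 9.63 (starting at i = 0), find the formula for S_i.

Check differences: 0.99 - -1.89 = 2.88
3.87 - 0.99 = 2.88
Common difference d = 2.88.
First term a = -1.89.
Formula: S_i = -1.89 + 2.88*i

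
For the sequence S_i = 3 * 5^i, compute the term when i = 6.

S_6 = 3 * 5^6 = 3 * 15625 = 46875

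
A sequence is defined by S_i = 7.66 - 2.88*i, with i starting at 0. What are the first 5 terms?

This is an arithmetic sequence.
i=0: S_0 = 7.66 + -2.88*0 = 7.66
i=1: S_1 = 7.66 + -2.88*1 = 4.78
i=2: S_2 = 7.66 + -2.88*2 = 1.9
i=3: S_3 = 7.66 + -2.88*3 = -0.98
i=4: S_4 = 7.66 + -2.88*4 = -3.86
The first 5 terms are: [7.66, 4.78, 1.9, -0.98, -3.86]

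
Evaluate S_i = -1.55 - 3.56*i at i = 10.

S_10 = -1.55 + -3.56*10 = -1.55 + -35.6 = -37.15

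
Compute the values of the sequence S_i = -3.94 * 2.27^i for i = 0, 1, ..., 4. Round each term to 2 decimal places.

This is a geometric sequence.
i=0: S_0 = -3.94 * 2.27^0 = -3.94
i=1: S_1 = -3.94 * 2.27^1 ≈ -8.94
i=2: S_2 = -3.94 * 2.27^2 ≈ -20.3
i=3: S_3 = -3.94 * 2.27^3 ≈ -46.09
i=4: S_4 = -3.94 * 2.27^4 ≈ -104.62
The first 5 terms are: [-3.94, -8.94, -20.3, -46.09, -104.62]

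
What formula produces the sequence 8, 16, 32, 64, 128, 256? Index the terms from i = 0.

Check ratios: 16 / 8 = 2.0
Common ratio r = 2.
First term a = 8.
Formula: S_i = 8 * 2^i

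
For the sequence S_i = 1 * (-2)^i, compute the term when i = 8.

S_8 = 1 * (-2)^8 = 1 * 256 = 256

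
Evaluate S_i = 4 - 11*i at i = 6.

S_6 = 4 + -11*6 = 4 + -66 = -62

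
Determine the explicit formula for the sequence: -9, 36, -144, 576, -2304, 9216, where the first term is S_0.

Check ratios: 36 / -9 = -4.0
Common ratio r = -4.
First term a = -9.
Formula: S_i = -9 * (-4)^i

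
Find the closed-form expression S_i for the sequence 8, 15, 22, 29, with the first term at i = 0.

Check differences: 15 - 8 = 7
22 - 15 = 7
Common difference d = 7.
First term a = 8.
Formula: S_i = 8 + 7*i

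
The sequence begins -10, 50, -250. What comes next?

Ratios: 50 / -10 = -5.0
This is a geometric sequence with common ratio r = -5.
Next term = -250 * -5 = 1250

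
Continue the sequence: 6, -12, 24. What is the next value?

Ratios: -12 / 6 = -2.0
This is a geometric sequence with common ratio r = -2.
Next term = 24 * -2 = -48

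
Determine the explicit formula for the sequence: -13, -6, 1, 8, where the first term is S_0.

Check differences: -6 - -13 = 7
1 - -6 = 7
Common difference d = 7.
First term a = -13.
Formula: S_i = -13 + 7*i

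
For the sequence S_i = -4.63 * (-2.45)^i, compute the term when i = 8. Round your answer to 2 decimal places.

S_8 = -4.63 * (-2.45)^8 ≈ -4.63 * 1298.1614 ≈ -6010.49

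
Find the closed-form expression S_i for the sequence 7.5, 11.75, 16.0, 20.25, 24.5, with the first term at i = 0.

Check differences: 11.75 - 7.5 = 4.25
16.0 - 11.75 = 4.25
Common difference d = 4.25.
First term a = 7.5.
Formula: S_i = 7.50 + 4.25*i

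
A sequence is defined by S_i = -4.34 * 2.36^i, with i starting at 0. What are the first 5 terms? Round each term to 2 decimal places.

This is a geometric sequence.
i=0: S_0 = -4.34 * 2.36^0 = -4.34
i=1: S_1 = -4.34 * 2.36^1 ≈ -10.24
i=2: S_2 = -4.34 * 2.36^2 ≈ -24.17
i=3: S_3 = -4.34 * 2.36^3 ≈ -57.05
i=4: S_4 = -4.34 * 2.36^4 ≈ -134.63
The first 5 terms are: [-4.34, -10.24, -24.17, -57.05, -134.63]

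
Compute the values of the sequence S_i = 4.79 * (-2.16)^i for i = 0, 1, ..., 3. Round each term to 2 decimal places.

This is a geometric sequence.
i=0: S_0 = 4.79 * (-2.16)^0 = 4.79
i=1: S_1 = 4.79 * (-2.16)^1 ≈ -10.35
i=2: S_2 = 4.79 * (-2.16)^2 ≈ 22.35
i=3: S_3 = 4.79 * (-2.16)^3 ≈ -48.27
The first 4 terms are: [4.79, -10.35, 22.35, -48.27]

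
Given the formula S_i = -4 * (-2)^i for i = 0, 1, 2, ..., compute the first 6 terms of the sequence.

This is a geometric sequence.
i=0: S_0 = -4 * (-2)^0 = -4
i=1: S_1 = -4 * (-2)^1 = 8
i=2: S_2 = -4 * (-2)^2 = -16
i=3: S_3 = -4 * (-2)^3 = 32
i=4: S_4 = -4 * (-2)^4 = -64
i=5: S_5 = -4 * (-2)^5 = 128
The first 6 terms are: [-4, 8, -16, 32, -64, 128]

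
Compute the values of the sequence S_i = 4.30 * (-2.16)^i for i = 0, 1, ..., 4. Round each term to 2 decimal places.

This is a geometric sequence.
i=0: S_0 = 4.3 * (-2.16)^0 = 4.3
i=1: S_1 = 4.3 * (-2.16)^1 ≈ -9.29
i=2: S_2 = 4.3 * (-2.16)^2 ≈ 20.06
i=3: S_3 = 4.3 * (-2.16)^3 ≈ -43.33
i=4: S_4 = 4.3 * (-2.16)^4 ≈ 93.6
The first 5 terms are: [4.3, -9.29, 20.06, -43.33, 93.6]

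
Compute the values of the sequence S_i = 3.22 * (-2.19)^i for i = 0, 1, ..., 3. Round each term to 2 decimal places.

This is a geometric sequence.
i=0: S_0 = 3.22 * (-2.19)^0 = 3.22
i=1: S_1 = 3.22 * (-2.19)^1 ≈ -7.05
i=2: S_2 = 3.22 * (-2.19)^2 ≈ 15.44
i=3: S_3 = 3.22 * (-2.19)^3 ≈ -33.82
The first 4 terms are: [3.22, -7.05, 15.44, -33.82]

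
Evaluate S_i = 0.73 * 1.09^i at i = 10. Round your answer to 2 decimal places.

S_10 = 0.73 * 1.09^10 ≈ 0.73 * 2.3674 ≈ 1.73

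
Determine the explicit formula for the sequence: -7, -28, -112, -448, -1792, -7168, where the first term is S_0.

Check ratios: -28 / -7 = 4.0
Common ratio r = 4.
First term a = -7.
Formula: S_i = -7 * 4^i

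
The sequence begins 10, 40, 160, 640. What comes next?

Ratios: 40 / 10 = 4.0
This is a geometric sequence with common ratio r = 4.
Next term = 640 * 4 = 2560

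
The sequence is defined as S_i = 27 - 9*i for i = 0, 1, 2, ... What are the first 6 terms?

This is an arithmetic sequence.
i=0: S_0 = 27 + -9*0 = 27
i=1: S_1 = 27 + -9*1 = 18
i=2: S_2 = 27 + -9*2 = 9
i=3: S_3 = 27 + -9*3 = 0
i=4: S_4 = 27 + -9*4 = -9
i=5: S_5 = 27 + -9*5 = -18
The first 6 terms are: [27, 18, 9, 0, -9, -18]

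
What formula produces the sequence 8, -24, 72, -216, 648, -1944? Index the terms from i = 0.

Check ratios: -24 / 8 = -3.0
Common ratio r = -3.
First term a = 8.
Formula: S_i = 8 * (-3)^i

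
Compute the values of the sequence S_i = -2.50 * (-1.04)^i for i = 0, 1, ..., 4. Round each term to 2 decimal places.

This is a geometric sequence.
i=0: S_0 = -2.5 * (-1.04)^0 = -2.5
i=1: S_1 = -2.5 * (-1.04)^1 = 2.6
i=2: S_2 = -2.5 * (-1.04)^2 ≈ -2.7
i=3: S_3 = -2.5 * (-1.04)^3 ≈ 2.81
i=4: S_4 = -2.5 * (-1.04)^4 ≈ -2.92
The first 5 terms are: [-2.5, 2.6, -2.7, 2.81, -2.92]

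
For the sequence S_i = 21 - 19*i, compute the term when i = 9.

S_9 = 21 + -19*9 = 21 + -171 = -150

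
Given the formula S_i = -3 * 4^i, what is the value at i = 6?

S_6 = -3 * 4^6 = -3 * 4096 = -12288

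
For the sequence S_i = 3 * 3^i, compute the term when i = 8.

S_8 = 3 * 3^8 = 3 * 6561 = 19683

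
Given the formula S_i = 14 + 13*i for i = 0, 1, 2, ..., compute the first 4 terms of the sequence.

This is an arithmetic sequence.
i=0: S_0 = 14 + 13*0 = 14
i=1: S_1 = 14 + 13*1 = 27
i=2: S_2 = 14 + 13*2 = 40
i=3: S_3 = 14 + 13*3 = 53
The first 4 terms are: [14, 27, 40, 53]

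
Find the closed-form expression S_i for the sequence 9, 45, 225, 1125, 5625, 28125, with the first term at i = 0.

Check ratios: 45 / 9 = 5.0
Common ratio r = 5.
First term a = 9.
Formula: S_i = 9 * 5^i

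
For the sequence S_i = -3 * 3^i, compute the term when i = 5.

S_5 = -3 * 3^5 = -3 * 243 = -729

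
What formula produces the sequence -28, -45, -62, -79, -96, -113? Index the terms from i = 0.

Check differences: -45 - -28 = -17
-62 - -45 = -17
Common difference d = -17.
First term a = -28.
Formula: S_i = -28 - 17*i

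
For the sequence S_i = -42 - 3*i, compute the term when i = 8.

S_8 = -42 + -3*8 = -42 + -24 = -66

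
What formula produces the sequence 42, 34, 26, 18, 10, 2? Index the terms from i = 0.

Check differences: 34 - 42 = -8
26 - 34 = -8
Common difference d = -8.
First term a = 42.
Formula: S_i = 42 - 8*i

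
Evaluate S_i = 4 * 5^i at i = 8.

S_8 = 4 * 5^8 = 4 * 390625 = 1562500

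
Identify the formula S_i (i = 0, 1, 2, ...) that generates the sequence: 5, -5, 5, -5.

Check ratios: -5 / 5 = -1.0
Common ratio r = -1.
First term a = 5.
Formula: S_i = 5 * (-1)^i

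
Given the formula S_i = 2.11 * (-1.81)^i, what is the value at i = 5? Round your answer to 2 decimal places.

S_5 = 2.11 * (-1.81)^5 ≈ 2.11 * -19.4264 ≈ -40.99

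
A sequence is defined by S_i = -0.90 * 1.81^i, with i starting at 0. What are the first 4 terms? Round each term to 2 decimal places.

This is a geometric sequence.
i=0: S_0 = -0.9 * 1.81^0 = -0.9
i=1: S_1 = -0.9 * 1.81^1 ≈ -1.63
i=2: S_2 = -0.9 * 1.81^2 ≈ -2.95
i=3: S_3 = -0.9 * 1.81^3 ≈ -5.34
The first 4 terms are: [-0.9, -1.63, -2.95, -5.34]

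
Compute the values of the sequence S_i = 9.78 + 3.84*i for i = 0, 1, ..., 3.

This is an arithmetic sequence.
i=0: S_0 = 9.78 + 3.84*0 = 9.78
i=1: S_1 = 9.78 + 3.84*1 = 13.62
i=2: S_2 = 9.78 + 3.84*2 = 17.46
i=3: S_3 = 9.78 + 3.84*3 = 21.3
The first 4 terms are: [9.78, 13.62, 17.46, 21.3]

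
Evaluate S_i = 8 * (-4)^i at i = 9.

S_9 = 8 * (-4)^9 = 8 * -262144 = -2097152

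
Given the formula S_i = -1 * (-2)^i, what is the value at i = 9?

S_9 = -1 * (-2)^9 = -1 * -512 = 512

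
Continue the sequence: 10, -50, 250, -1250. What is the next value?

Ratios: -50 / 10 = -5.0
This is a geometric sequence with common ratio r = -5.
Next term = -1250 * -5 = 6250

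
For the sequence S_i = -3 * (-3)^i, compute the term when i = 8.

S_8 = -3 * (-3)^8 = -3 * 6561 = -19683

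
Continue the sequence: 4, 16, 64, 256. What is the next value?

Ratios: 16 / 4 = 4.0
This is a geometric sequence with common ratio r = 4.
Next term = 256 * 4 = 1024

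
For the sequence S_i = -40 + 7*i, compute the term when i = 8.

S_8 = -40 + 7*8 = -40 + 56 = 16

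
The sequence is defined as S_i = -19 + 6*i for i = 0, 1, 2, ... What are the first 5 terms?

This is an arithmetic sequence.
i=0: S_0 = -19 + 6*0 = -19
i=1: S_1 = -19 + 6*1 = -13
i=2: S_2 = -19 + 6*2 = -7
i=3: S_3 = -19 + 6*3 = -1
i=4: S_4 = -19 + 6*4 = 5
The first 5 terms are: [-19, -13, -7, -1, 5]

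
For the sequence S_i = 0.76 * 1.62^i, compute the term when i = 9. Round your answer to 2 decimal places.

S_9 = 0.76 * 1.62^9 ≈ 0.76 * 76.8485 ≈ 58.4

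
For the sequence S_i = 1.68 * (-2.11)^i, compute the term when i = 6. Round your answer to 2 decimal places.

S_6 = 1.68 * (-2.11)^6 ≈ 1.68 * 88.2459 ≈ 148.25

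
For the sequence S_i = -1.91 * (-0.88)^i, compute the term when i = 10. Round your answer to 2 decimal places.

S_10 = -1.91 * (-0.88)^10 ≈ -1.91 * 0.2785 ≈ -0.53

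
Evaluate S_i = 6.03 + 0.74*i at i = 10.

S_10 = 6.03 + 0.74*10 = 6.03 + 7.4 = 13.43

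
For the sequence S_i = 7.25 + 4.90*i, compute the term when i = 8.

S_8 = 7.25 + 4.9*8 = 7.25 + 39.2 = 46.45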